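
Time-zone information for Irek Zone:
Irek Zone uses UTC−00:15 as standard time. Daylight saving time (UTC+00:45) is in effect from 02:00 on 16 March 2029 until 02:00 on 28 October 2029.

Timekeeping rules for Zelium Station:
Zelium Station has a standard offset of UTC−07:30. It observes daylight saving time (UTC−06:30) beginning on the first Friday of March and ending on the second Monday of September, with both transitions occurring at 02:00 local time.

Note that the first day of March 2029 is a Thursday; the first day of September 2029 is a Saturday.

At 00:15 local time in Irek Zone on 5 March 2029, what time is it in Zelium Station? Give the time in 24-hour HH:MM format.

18:00

5 March 2029 is outside the daylight-saving period (16 March – 28 October), so Irek Zone is on standard time, UTC−00:15.
00:15 Irek Zone + 0h15m = 00:30 UTC.
1 March 2029 is a Thursday, so the first Friday is March 2.
1 September 2029 is a Saturday, so the first Monday is September 3 and the second is September 10.
At the standard offset (UTC−07:30), 00:30 UTC − 7h30m = 17:00 Zelium Station standard time (rolling into the previous day, 4 March 2029).
The standard-time date in Zelium Station, 4 March 2029, falls between 2 March and 10 September, so daylight saving is in effect and Zelium Station is at UTC−06:30.
00:30 UTC − 6h30m = 18:00 Zelium Station (rolling into the previous day, 4 March 2029).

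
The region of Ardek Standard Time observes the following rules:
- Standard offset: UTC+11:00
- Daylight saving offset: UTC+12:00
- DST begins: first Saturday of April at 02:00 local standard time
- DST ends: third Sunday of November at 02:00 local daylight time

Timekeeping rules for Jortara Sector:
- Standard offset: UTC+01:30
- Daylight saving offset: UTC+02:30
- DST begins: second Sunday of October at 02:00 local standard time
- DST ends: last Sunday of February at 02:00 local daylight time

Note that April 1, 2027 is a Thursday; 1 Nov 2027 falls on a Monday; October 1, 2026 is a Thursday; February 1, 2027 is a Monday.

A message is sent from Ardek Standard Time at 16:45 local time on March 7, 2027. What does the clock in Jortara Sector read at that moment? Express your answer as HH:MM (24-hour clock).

1 April 2027 is a Thursday, so the first Saturday is April 3.
1 November 2027 is a Monday, so the first Sunday is November 7 and the third is November 21.
March 7, 2027 does not fall between 3 April and 21 November, so daylight saving is not in effect and Ardek Standard Time is at UTC+11:00.
16:45 Ardek Standard Time − 11h = 05:45 UTC.
1 October 2026 is a Thursday, so the first Sunday is October 4 and the second is October 11.
1 February 2027 is a Monday, so Sundays fall on 7, 14, 21, 28; the last is February 28.
At the standard offset (UTC+01:30), 05:45 UTC + 1h30m = 07:15 Jortara Sector standard time.
Daylight saving runs 11 October 2026 – 28 February 2027; the standard-time date in Jortara Sector, March 7, 2027, is outside that window, so Jortara Sector is on standard time at UTC+01:30.
05:45 UTC + 1h30m = 07:15 Jortara Sector.

07:15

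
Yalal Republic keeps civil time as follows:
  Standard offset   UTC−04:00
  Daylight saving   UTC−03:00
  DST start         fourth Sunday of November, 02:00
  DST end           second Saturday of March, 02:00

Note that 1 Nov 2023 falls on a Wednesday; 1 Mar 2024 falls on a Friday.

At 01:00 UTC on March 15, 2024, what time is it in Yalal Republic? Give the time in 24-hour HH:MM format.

21:00

1 November 2023 is a Wednesday, so the first Sunday is November 5 and the fourth is November 26.
1 March 2024 is a Friday, so the first Saturday is March 2 and the second is March 9.
At the standard offset (UTC−04:00), 01:00 UTC − 4h = 21:00 Yalal Republic standard time (rolling into the previous day, 14 March 2024).
The standard-time date in Yalal Republic, March 14, 2024, is outside the daylight-saving period (26 November 2023 – 9 March 2024), so Yalal Republic is on standard time, UTC−04:00.
01:00 UTC − 4h = 21:00 local (rolling into the previous day, 14 March 2024).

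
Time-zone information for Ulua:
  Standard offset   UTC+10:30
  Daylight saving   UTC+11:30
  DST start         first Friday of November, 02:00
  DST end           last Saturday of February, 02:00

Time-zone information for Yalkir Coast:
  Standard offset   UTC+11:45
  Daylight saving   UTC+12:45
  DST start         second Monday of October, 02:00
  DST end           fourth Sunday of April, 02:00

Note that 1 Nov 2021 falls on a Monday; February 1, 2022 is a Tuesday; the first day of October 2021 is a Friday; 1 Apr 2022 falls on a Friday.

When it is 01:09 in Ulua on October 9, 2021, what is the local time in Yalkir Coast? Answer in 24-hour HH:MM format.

1 November 2021 is a Monday, so the first Friday is November 5.
1 February 2022 is a Tuesday, so Saturdays fall on 5, 12, 19, 26; the last is February 26.
October 9, 2021 is outside the daylight-saving period (5 November 2021 – 26 February 2022), so Ulua is on standard time, UTC+10:30.
01:09 Ulua − 10h30m = 14:39 UTC (rolling into the previous day, 8 October 2021).
1 October 2021 is a Friday, so the first Monday is October 4 and the second is October 11.
1 April 2022 is a Friday, so the first Sunday is April 3 and the fourth is April 24.
At the standard offset (UTC+11:45), 14:39 UTC + 11h45m = 02:24 Yalkir Coast standard time (rolling into the next day, 9 October 2021).
The standard-time date in Yalkir Coast, October 9, 2021, does not fall between 11 October 2021 and 24 April 2022, so daylight saving is not in effect and Yalkir Coast is at UTC+11:45.
14:39 UTC + 11h45m = 02:24 Yalkir Coast (rolling into the next day, 9 October 2021).

02:24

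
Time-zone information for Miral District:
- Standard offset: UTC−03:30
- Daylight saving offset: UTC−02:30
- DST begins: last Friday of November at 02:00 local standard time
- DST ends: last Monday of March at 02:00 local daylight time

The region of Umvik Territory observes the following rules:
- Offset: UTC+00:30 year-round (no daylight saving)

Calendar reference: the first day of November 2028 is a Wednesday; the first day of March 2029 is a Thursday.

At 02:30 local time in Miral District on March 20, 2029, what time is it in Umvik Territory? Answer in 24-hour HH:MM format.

1 November 2028 is a Wednesday, so Fridays fall on 3, 10, 17, 24; the last is November 24.
1 March 2029 is a Thursday, so Mondays fall on 5, 12, 19, 26; the last is March 26.
March 20, 2029 falls between 24 November 2028 and 26 March 2029, so daylight saving is in effect and Miral District is at UTC−02:30.
02:30 Miral District + 2h30m = 05:00 UTC.
Umvik Territory has no daylight saving, so its offset is UTC+00:30 year-round.
05:00 UTC + 0h30m = 05:30 Umvik Territory.

05:30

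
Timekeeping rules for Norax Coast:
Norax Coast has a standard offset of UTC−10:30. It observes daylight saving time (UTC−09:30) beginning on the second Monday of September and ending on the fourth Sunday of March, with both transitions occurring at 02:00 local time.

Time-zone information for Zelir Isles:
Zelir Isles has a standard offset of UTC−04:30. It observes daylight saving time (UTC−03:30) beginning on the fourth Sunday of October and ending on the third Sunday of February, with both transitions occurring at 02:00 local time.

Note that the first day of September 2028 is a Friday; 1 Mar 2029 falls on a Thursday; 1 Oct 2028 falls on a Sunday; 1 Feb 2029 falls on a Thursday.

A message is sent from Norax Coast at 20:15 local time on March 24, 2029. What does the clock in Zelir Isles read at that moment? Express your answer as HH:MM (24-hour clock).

1 September 2028 is a Friday, so the first Monday is September 4 and the second is September 11.
1 March 2029 is a Thursday, so the first Sunday is March 4 and the fourth is March 25.
March 24, 2029 falls between 11 September 2028 and 25 March 2029, so daylight saving is in effect and Norax Coast is at UTC−09:30.
20:15 Norax Coast + 9h30m = 05:45 UTC (rolling into the next day, 25 March 2029).
1 October 2028 is a Sunday, so the first Sunday is October 1 and the fourth is October 22.
1 February 2029 is a Thursday, so the first Sunday is February 4 and the third is February 18.
At the standard offset (UTC−04:30), 05:45 UTC − 4h30m = 01:15 Zelir Isles standard time.
Daylight saving runs 22 October 2028 – 18 February 2029; the standard-time date in Zelir Isles, March 25, 2029, is outside that window, so Zelir Isles is on standard time at UTC−04:30.
05:45 UTC − 4h30m = 01:15 Zelir Isles.

01:15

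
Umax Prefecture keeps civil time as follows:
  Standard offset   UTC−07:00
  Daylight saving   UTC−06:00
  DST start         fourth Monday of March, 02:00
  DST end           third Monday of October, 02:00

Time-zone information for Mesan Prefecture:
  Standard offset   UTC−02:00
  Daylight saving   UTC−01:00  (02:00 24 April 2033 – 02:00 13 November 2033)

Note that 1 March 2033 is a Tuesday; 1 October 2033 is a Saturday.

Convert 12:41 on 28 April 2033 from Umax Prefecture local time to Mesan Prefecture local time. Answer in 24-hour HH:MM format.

1 March 2033 is a Tuesday, so the first Monday is March 7 and the fourth is March 28.
1 October 2033 is a Saturday, so the first Monday is October 3 and the third is October 17.
28 April 2033 lies within the daylight-saving period (28 March – 17 October), so Umax Prefecture is on daylight time, UTC−06:00.
12:41 Umax Prefecture + 6h = 18:41 UTC.
At the standard offset (UTC−02:00), 18:41 UTC − 2h = 16:41 Mesan Prefecture standard time.
Daylight saving runs 24 April – 13 November; the standard-time date in Mesan Prefecture, 28 April 2033, is inside that window, so Mesan Prefecture is at UTC−01:00.
18:41 UTC − 1h = 17:41 Mesan Prefecture.

17:41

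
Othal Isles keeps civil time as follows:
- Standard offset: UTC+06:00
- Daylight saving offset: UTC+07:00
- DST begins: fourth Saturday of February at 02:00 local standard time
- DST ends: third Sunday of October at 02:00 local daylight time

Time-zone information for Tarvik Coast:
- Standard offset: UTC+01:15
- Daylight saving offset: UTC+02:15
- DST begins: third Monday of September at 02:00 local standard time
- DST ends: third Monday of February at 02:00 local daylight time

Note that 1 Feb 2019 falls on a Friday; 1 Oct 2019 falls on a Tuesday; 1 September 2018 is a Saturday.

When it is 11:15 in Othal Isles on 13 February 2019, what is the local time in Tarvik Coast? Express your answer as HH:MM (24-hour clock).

07:30

1 February 2019 is a Friday, so the first Saturday is February 2 and the fourth is February 23.
1 October 2019 is a Tuesday, so the first Sunday is October 6 and the third is October 20.
13 February 2019 is outside the daylight-saving period (23 February – 20 October), so Othal Isles is on standard time, UTC+06:00.
11:15 Othal Isles − 6h = 05:15 UTC.
1 September 2018 is a Saturday, so the first Monday is September 3 and the third is September 17.
1 February 2019 is a Friday, so the first Monday is February 4 and the third is February 18.
At the standard offset (UTC+01:15), 05:15 UTC + 1h15m = 06:30 Tarvik Coast standard time.
The standard-time date in Tarvik Coast, 13 February 2019, lies within the daylight-saving period (17 September 2018 – 18 February 2019), so Tarvik Coast is on daylight time, UTC+02:15.
05:15 UTC + 2h15m = 07:30 Tarvik Coast.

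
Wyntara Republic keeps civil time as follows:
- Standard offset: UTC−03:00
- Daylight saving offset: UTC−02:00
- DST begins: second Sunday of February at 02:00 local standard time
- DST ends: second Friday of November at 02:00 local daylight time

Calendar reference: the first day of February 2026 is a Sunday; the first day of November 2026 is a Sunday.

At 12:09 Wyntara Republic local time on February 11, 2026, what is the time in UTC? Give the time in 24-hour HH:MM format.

1 February 2026 is a Sunday, so the first Sunday is February 1 and the second is February 8.
1 November 2026 is a Sunday, so the first Friday is November 6 and the second is November 13.
February 11, 2026 lies within the daylight-saving period (8 February – 13 November), so Wyntara Republic is on daylight time, UTC−02:00.
12:09 local + 2h = 14:09 UTC.

14:09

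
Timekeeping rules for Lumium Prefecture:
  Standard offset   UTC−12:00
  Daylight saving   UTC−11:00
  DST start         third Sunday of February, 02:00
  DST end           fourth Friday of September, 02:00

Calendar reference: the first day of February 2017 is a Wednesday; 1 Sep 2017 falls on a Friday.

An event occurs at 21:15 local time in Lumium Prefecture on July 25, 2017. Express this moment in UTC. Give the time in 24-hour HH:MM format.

1 February 2017 is a Wednesday, so the first Sunday is February 5 and the third is February 19.
1 September 2017 is a Friday, so the first Friday is September 1 and the fourth is September 22.
Daylight saving runs 19 February – 22 September; July 25, 2017 is inside that window, so Lumium Prefecture is at UTC−11:00.
21:15 local + 11h = 08:15 UTC (rolling into the next day, 26 July 2017).

08:15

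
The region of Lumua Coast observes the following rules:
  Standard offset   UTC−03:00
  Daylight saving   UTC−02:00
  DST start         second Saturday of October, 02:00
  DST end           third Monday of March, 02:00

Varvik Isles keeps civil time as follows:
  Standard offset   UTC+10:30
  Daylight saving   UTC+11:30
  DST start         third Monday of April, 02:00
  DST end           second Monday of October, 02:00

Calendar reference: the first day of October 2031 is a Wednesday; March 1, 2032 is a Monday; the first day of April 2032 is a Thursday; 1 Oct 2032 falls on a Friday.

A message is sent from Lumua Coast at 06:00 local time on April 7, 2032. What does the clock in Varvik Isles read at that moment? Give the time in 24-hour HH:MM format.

1 October 2031 is a Wednesday, so the first Saturday is October 4 and the second is October 11.
1 March 2032 is a Monday, so the first Monday is March 1 and the third is March 15.
Daylight saving runs 11 October 2031 – 15 March 2032; April 7, 2032 is outside that window, so Lumua Coast is on standard time at UTC−03:00.
06:00 Lumua Coast + 3h = 09:00 UTC.
1 April 2032 is a Thursday, so the first Monday is April 5 and the third is April 19.
1 October 2032 is a Friday, so the first Monday is October 4 and the second is October 11.
At the standard offset (UTC+10:30), 09:00 UTC + 10h30m = 19:30 Varvik Isles standard time.
The standard-time date in Varvik Isles, April 7, 2032, is outside the daylight-saving period (19 April – 11 October), so Varvik Isles is on standard time, UTC+10:30.
09:00 UTC + 10h30m = 19:30 Varvik Isles.

19:30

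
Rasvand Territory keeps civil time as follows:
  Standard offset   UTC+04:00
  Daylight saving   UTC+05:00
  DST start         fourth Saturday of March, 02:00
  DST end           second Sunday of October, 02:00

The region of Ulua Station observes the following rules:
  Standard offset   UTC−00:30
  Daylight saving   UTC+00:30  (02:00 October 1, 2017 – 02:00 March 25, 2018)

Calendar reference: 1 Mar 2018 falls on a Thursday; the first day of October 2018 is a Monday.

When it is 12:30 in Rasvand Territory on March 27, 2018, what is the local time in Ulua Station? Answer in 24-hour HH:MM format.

1 March 2018 is a Thursday, so the first Saturday is March 3 and the fourth is March 24.
1 October 2018 is a Monday, so the first Sunday is October 7 and the second is October 14.
March 27, 2018 lies within the daylight-saving period (24 March – 14 October), so Rasvand Territory is on daylight time, UTC+05:00.
12:30 Rasvand Territory − 5h = 07:30 UTC.
At the standard offset (UTC−00:30), 07:30 UTC − 0h30m = 07:00 Ulua Station standard time.
The standard-time date in Ulua Station, March 27, 2018, is outside the daylight-saving period (1 October 2017 – 25 March 2018), so Ulua Station is on standard time, UTC−00:30.
07:30 UTC − 0h30m = 07:00 Ulua Station.

07:00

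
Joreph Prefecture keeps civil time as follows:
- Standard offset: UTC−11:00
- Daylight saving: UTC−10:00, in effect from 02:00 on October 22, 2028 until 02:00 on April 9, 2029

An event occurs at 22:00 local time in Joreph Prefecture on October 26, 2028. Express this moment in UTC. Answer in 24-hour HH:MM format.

October 26, 2028 falls between 22 October 2028 and 9 April 2029, so daylight saving is in effect and Joreph Prefecture is at UTC−10:00.
22:00 local + 10h = 08:00 UTC (rolling into the next day, 27 October 2028).

08:00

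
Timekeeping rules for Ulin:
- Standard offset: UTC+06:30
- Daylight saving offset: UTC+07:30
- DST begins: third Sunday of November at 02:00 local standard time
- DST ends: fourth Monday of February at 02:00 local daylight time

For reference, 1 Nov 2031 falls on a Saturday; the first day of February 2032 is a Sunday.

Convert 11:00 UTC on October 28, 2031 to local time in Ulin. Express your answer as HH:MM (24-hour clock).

17:30

1 November 2031 is a Saturday, so the first Sunday is November 2 and the third is November 16.
1 February 2032 is a Sunday, so the first Monday is February 2 and the fourth is February 23.
At the standard offset (UTC+06:30), 11:00 UTC + 6h30m = 17:30 Ulin standard time.
Daylight saving runs 16 November 2031 – 23 February 2032; the standard-time date in Ulin, October 28, 2031, is outside that window, so Ulin is on standard time at UTC+06:30.
11:00 UTC + 6h30m = 17:30 local.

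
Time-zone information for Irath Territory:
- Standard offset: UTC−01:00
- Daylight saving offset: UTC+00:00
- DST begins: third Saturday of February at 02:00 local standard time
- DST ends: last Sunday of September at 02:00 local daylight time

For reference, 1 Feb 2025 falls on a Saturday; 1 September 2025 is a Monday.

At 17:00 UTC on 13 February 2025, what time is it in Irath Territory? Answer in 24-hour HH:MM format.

16:00

1 February 2025 is a Saturday, so the first Saturday is February 1 and the third is February 15.
1 September 2025 is a Monday, so Sundays fall on 7, 14, 21, 28; the last is September 28.
At the standard offset (UTC−01:00), 17:00 UTC − 1h = 16:00 Irath Territory standard time.
Daylight saving runs 15 February – 28 September; the standard-time date in Irath Territory, 13 February 2025, is outside that window, so Irath Territory is on standard time at UTC−01:00.
17:00 UTC − 1h = 16:00 local.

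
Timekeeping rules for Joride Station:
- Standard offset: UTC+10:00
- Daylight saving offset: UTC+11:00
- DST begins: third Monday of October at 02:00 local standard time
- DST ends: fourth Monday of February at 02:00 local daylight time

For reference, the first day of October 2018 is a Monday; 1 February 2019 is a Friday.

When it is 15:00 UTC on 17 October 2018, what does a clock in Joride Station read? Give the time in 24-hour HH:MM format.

1 October 2018 is a Monday, so the first Monday is October 1 and the third is October 15.
1 February 2019 is a Friday, so the first Monday is February 4 and the fourth is February 25.
At the standard offset (UTC+10:00), 15:00 UTC + 10h = 01:00 Joride Station standard time (rolling into the next day, 18 October 2018).
The standard-time date in Joride Station, 18 October 2018, lies within the daylight-saving period (15 October 2018 – 25 February 2019), so Joride Station is on daylight time, UTC+11:00.
15:00 UTC + 11h = 02:00 local (rolling into the next day, 18 October 2018).

02:00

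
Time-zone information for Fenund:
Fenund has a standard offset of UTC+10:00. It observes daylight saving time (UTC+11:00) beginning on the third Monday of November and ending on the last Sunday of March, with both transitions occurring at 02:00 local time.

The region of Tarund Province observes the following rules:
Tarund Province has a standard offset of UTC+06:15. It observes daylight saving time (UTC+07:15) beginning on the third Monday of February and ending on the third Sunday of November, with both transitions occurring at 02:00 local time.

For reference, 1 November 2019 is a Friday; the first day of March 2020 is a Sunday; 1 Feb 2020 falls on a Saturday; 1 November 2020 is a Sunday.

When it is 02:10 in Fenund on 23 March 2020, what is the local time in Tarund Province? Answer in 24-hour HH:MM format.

1 November 2019 is a Friday, so the first Monday is November 4 and the third is November 18.
1 March 2020 is a Sunday, so Sundays fall on 1, 8, 15, 22, 29; the last is March 29.
23 March 2020 falls between 18 November 2019 and 29 March 2020, so daylight saving is in effect and Fenund is at UTC+11:00.
02:10 Fenund − 11h = 15:10 UTC (rolling into the previous day, 22 March 2020).
1 February 2020 is a Saturday, so the first Monday is February 3 and the third is February 17.
1 November 2020 is a Sunday, so the first Sunday is November 1 and the third is November 15.
At the standard offset (UTC+06:15), 15:10 UTC + 6h15m = 21:25 Tarund Province standard time.
Daylight saving runs 17 February – 15 November; the standard-time date in Tarund Province, 22 March 2020, is inside that window, so Tarund Province is at UTC+07:15.
15:10 UTC + 7h15m = 22:25 Tarund Province.

22:25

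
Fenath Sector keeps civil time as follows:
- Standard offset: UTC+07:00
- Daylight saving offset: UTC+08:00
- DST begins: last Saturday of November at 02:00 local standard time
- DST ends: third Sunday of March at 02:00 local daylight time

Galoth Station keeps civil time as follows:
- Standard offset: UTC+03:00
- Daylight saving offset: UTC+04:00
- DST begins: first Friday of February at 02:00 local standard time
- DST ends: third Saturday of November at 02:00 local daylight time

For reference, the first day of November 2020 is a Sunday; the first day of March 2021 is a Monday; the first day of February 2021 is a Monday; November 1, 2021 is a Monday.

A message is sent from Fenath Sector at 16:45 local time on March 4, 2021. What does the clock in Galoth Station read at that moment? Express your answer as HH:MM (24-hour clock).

1 November 2020 is a Sunday, so Saturdays fall on 7, 14, 21, 28; the last is November 28.
1 March 2021 is a Monday, so the first Sunday is March 7 and the third is March 21.
March 4, 2021 lies within the daylight-saving period (28 November 2020 – 21 March 2021), so Fenath Sector is on daylight time, UTC+08:00.
16:45 Fenath Sector − 8h = 08:45 UTC.
1 February 2021 is a Monday, so the first Friday is February 5.
1 November 2021 is a Monday, so the first Saturday is November 6 and the third is November 20.
At the standard offset (UTC+03:00), 08:45 UTC + 3h = 11:45 Galoth Station standard time.
The standard-time date in Galoth Station, March 4, 2021, falls between 5 February and 20 November, so daylight saving is in effect and Galoth Station is at UTC+04:00.
08:45 UTC + 4h = 12:45 Galoth Station.

12:45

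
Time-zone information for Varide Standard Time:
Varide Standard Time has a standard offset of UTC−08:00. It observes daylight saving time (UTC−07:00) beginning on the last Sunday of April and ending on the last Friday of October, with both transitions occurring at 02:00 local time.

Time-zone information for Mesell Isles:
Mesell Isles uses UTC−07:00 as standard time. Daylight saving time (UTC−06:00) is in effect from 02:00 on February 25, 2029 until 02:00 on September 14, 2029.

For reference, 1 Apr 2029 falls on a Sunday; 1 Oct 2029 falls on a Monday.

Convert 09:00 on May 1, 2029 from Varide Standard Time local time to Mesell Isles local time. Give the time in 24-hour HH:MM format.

1 April 2029 is a Sunday, so Sundays fall on 1, 8, 15, 22, 29; the last is April 29.
1 October 2029 is a Monday, so Fridays fall on 5, 12, 19, 26; the last is October 26.
Daylight saving runs 29 April – 26 October; May 1, 2029 is inside that window, so Varide Standard Time is at UTC−07:00.
09:00 Varide Standard Time + 7h = 16:00 UTC.
At the standard offset (UTC−07:00), 16:00 UTC − 7h = 09:00 Mesell Isles standard time.
The standard-time date in Mesell Isles, May 1, 2029, falls between 25 February and 14 September, so daylight saving is in effect and Mesell Isles is at UTC−06:00.
16:00 UTC − 6h = 10:00 Mesell Isles.

10:00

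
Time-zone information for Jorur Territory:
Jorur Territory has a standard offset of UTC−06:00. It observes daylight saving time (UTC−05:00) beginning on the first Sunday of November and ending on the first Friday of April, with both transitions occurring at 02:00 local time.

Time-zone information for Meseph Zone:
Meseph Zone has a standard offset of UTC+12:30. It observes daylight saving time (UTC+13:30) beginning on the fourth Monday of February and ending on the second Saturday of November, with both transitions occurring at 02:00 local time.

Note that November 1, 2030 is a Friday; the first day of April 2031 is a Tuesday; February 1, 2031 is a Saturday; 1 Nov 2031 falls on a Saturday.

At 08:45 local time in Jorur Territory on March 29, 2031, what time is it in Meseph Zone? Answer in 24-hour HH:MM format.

1 November 2030 is a Friday, so the first Sunday is November 3.
1 April 2031 is a Tuesday, so the first Friday is April 4.
Daylight saving runs 3 November 2030 – 4 April 2031; March 29, 2031 is inside that window, so Jorur Territory is at UTC−05:00.
08:45 Jorur Territory + 5h = 13:45 UTC.
1 February 2031 is a Saturday, so the first Monday is February 3 and the fourth is February 24.
1 November 2031 is a Saturday, so the first Saturday is November 1 and the second is November 8.
At the standard offset (UTC+12:30), 13:45 UTC + 12h30m = 02:15 Meseph Zone standard time (rolling into the next day, 30 March 2031).
The standard-time date in Meseph Zone, March 30, 2031, lies within the daylight-saving period (24 February – 8 November), so Meseph Zone is on daylight time, UTC+13:30.
13:45 UTC + 13h30m = 03:15 Meseph Zone (rolling into the next day, 30 March 2031).

03:15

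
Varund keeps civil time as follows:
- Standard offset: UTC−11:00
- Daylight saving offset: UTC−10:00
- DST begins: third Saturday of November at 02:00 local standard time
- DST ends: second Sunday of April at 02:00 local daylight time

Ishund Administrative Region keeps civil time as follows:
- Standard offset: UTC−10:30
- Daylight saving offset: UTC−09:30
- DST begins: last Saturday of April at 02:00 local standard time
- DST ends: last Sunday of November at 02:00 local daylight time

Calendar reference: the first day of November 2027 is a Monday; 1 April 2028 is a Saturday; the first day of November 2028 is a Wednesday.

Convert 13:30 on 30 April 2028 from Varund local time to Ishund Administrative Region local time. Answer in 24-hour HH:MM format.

15:00

1 November 2027 is a Monday, so the first Saturday is November 6 and the third is November 20.
1 April 2028 is a Saturday, so the first Sunday is April 2 and the second is April 9.
30 April 2028 is outside the daylight-saving period (20 November 2027 – 9 April 2028), so Varund is on standard time, UTC−11:00.
13:30 Varund + 11h = 00:30 UTC (rolling into the next day, 1 May 2028).
1 April 2028 is a Saturday, so Saturdays fall on 1, 8, 15, 22, 29; the last is April 29.
1 November 2028 is a Wednesday, so Sundays fall on 5, 12, 19, 26; the last is November 26.
At the standard offset (UTC−10:30), 00:30 UTC − 10h30m = 14:00 Ishund Administrative Region standard time (rolling into the previous day, 30 April 2028).
The standard-time date in Ishund Administrative Region, 30 April 2028, lies within the daylight-saving period (29 April – 26 November), so Ishund Administrative Region is on daylight time, UTC−09:30.
00:30 UTC − 9h30m = 15:00 Ishund Administrative Region (rolling into the previous day, 30 April 2028).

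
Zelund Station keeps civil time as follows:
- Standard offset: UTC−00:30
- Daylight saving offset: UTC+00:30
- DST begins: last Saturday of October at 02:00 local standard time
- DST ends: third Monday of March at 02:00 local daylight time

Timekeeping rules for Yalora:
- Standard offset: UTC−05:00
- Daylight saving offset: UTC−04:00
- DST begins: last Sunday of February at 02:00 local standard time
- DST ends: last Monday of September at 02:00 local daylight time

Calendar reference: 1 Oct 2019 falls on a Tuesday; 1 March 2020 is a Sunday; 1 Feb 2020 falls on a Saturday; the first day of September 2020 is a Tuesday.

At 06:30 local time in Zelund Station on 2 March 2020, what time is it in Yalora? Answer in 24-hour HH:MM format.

1 October 2019 is a Tuesday, so Saturdays fall on 5, 12, 19, 26; the last is October 26.
1 March 2020 is a Sunday, so the first Monday is March 2 and the third is March 16.
Daylight saving runs 26 October 2019 – 16 March 2020; 2 March 2020 is inside that window, so Zelund Station is at UTC+00:30.
06:30 Zelund Station − 0h30m = 06:00 UTC.
1 February 2020 is a Saturday, so Sundays fall on 2, 9, 16, 23; the last is February 23.
1 September 2020 is a Tuesday, so Mondays fall on 7, 14, 21, 28; the last is September 28.
At the standard offset (UTC−05:00), 06:00 UTC − 5h = 01:00 Yalora standard time.
Daylight saving runs 23 February – 28 September; the standard-time date in Yalora, 2 March 2020, is inside that window, so Yalora is at UTC−04:00.
06:00 UTC − 4h = 02:00 Yalora.

02:00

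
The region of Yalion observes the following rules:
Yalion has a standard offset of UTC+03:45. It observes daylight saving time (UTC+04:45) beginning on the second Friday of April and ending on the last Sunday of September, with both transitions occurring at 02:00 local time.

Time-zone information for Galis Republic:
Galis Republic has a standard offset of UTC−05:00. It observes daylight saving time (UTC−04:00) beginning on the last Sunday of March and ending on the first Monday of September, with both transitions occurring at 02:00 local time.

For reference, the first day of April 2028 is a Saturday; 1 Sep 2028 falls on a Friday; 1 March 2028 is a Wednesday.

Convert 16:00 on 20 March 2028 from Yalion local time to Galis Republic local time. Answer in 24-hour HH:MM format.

07:15

1 April 2028 is a Saturday, so the first Friday is April 7 and the second is April 14.
1 September 2028 is a Friday, so Sundays fall on 3, 10, 17, 24; the last is September 24.
20 March 2028 does not fall between 14 April and 24 September, so daylight saving is not in effect and Yalion is at UTC+03:45.
16:00 Yalion − 3h45m = 12:15 UTC.
1 March 2028 is a Wednesday, so Sundays fall on 5, 12, 19, 26; the last is March 26.
1 September 2028 is a Friday, so the first Monday is September 4.
At the standard offset (UTC−05:00), 12:15 UTC − 5h = 07:15 Galis Republic standard time.
Daylight saving runs 26 March – 4 September; the standard-time date in Galis Republic, 20 March 2028, is outside that window, so Galis Republic is on standard time at UTC−05:00.
12:15 UTC − 5h = 07:15 Galis Republic.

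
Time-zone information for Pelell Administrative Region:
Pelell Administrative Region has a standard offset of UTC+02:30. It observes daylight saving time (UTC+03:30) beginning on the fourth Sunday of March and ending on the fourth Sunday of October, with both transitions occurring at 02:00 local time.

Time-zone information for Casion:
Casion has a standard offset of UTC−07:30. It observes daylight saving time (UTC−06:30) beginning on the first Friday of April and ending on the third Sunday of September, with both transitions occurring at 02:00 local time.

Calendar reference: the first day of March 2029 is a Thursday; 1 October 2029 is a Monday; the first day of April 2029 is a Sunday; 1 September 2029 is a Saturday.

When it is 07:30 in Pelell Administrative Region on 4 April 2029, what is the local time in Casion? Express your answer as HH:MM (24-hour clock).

1 March 2029 is a Thursday, so the first Sunday is March 4 and the fourth is March 25.
1 October 2029 is a Monday, so the first Sunday is October 7 and the fourth is October 28.
4 April 2029 lies within the daylight-saving period (25 March – 28 October), so Pelell Administrative Region is on daylight time, UTC+03:30.
07:30 Pelell Administrative Region − 3h30m = 04:00 UTC.
1 April 2029 is a Sunday, so the first Friday is April 6.
1 September 2029 is a Saturday, so the first Sunday is September 2 and the third is September 16.
At the standard offset (UTC−07:30), 04:00 UTC − 7h30m = 20:30 Casion standard time (rolling into the previous day, 3 April 2029).
Daylight saving runs 6 April – 16 September; the standard-time date in Casion, 3 April 2029, is outside that window, so Casion is on standard time at UTC−07:30.
04:00 UTC − 7h30m = 20:30 Casion (rolling into the previous day, 3 April 2029).

20:30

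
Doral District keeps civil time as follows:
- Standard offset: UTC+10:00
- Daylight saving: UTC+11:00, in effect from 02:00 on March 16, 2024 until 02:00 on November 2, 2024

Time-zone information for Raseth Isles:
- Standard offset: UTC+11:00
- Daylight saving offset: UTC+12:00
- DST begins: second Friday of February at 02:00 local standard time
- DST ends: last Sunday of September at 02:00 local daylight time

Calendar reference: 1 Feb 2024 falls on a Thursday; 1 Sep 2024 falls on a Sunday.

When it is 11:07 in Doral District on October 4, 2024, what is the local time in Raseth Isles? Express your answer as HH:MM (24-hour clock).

11:07

October 4, 2024 falls between 16 March and 2 November, so daylight saving is in effect and Doral District is at UTC+11:00.
11:07 Doral District − 11h = 00:07 UTC.
1 February 2024 is a Thursday, so the first Friday is February 2 and the second is February 9.
1 September 2024 is a Sunday, so Sundays fall on 1, 8, 15, 22, 29; the last is September 29.
At the standard offset (UTC+11:00), 00:07 UTC + 11h = 11:07 Raseth Isles standard time.
Daylight saving runs 9 February – 29 September; the standard-time date in Raseth Isles, October 4, 2024, is outside that window, so Raseth Isles is on standard time at UTC+11:00.
00:07 UTC + 11h = 11:07 Raseth Isles.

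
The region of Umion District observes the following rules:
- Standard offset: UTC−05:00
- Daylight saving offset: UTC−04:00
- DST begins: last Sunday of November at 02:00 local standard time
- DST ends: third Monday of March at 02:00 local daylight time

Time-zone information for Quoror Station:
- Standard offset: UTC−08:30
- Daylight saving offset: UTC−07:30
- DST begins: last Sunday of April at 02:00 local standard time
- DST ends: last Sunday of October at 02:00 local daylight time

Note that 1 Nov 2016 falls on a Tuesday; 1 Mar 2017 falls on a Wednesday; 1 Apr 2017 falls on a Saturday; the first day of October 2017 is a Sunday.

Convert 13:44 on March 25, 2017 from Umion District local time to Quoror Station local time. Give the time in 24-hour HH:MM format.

10:14

1 November 2016 is a Tuesday, so Sundays fall on 6, 13, 20, 27; the last is November 27.
1 March 2017 is a Wednesday, so the first Monday is March 6 and the third is March 20.
March 25, 2017 does not fall between 27 November 2016 and 20 March 2017, so daylight saving is not in effect and Umion District is at UTC−05:00.
13:44 Umion District + 5h = 18:44 UTC.
1 April 2017 is a Saturday, so Sundays fall on 2, 9, 16, 23, 30; the last is April 30.
1 October 2017 is a Sunday, so Sundays fall on 1, 8, 15, 22, 29; the last is October 29.
At the standard offset (UTC−08:30), 18:44 UTC − 8h30m = 10:14 Quoror Station standard time.
The standard-time date in Quoror Station, March 25, 2017, is outside the daylight-saving period (30 April – 29 October), so Quoror Station is on standard time, UTC−08:30.
18:44 UTC − 8h30m = 10:14 Quoror Station.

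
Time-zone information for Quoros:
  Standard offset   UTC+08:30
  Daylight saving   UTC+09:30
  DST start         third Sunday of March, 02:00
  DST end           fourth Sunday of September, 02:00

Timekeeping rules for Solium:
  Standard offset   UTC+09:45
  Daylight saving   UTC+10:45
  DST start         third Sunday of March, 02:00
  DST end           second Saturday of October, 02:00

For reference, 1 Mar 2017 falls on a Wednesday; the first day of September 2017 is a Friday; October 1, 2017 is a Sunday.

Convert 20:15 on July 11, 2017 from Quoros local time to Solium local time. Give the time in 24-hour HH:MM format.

1 March 2017 is a Wednesday, so the first Sunday is March 5 and the third is March 19.
1 September 2017 is a Friday, so the first Sunday is September 3 and the fourth is September 24.
Daylight saving runs 19 March – 24 September; July 11, 2017 is inside that window, so Quoros is at UTC+09:30.
20:15 Quoros − 9h30m = 10:45 UTC.
1 March 2017 is a Wednesday, so the first Sunday is March 5 and the third is March 19.
1 October 2017 is a Sunday, so the first Saturday is October 7 and the second is October 14.
At the standard offset (UTC+09:45), 10:45 UTC + 9h45m = 20:30 Solium standard time.
The standard-time date in Solium, July 11, 2017, lies within the daylight-saving period (19 March – 14 October), so Solium is on daylight time, UTC+10:45.
10:45 UTC + 10h45m = 21:30 Solium.

21:30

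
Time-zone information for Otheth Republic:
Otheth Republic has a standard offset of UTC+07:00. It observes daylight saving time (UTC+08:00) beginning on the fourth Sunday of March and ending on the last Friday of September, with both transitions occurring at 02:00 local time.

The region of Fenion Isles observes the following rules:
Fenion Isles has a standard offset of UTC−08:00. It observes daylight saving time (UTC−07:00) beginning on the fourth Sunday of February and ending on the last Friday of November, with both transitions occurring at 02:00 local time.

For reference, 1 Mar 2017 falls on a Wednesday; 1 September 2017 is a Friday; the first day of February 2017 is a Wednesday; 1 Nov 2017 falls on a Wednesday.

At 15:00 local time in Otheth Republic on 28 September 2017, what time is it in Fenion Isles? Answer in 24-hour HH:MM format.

00:00

1 March 2017 is a Wednesday, so the first Sunday is March 5 and the fourth is March 26.
1 September 2017 is a Friday, so Fridays fall on 1, 8, 15, 22, 29; the last is September 29.
Daylight saving runs 26 March – 29 September; 28 September 2017 is inside that window, so Otheth Republic is at UTC+08:00.
15:00 Otheth Republic − 8h = 07:00 UTC.
1 February 2017 is a Wednesday, so the first Sunday is February 5 and the fourth is February 26.
1 November 2017 is a Wednesday, so Fridays fall on 3, 10, 17, 24; the last is November 24.
At the standard offset (UTC−08:00), 07:00 UTC − 8h = 23:00 Fenion Isles standard time (rolling into the previous day, 27 September 2017).
The standard-time date in Fenion Isles, 27 September 2017, lies within the daylight-saving period (26 February – 24 November), so Fenion Isles is on daylight time, UTC−07:00.
07:00 UTC − 7h = 00:00 Fenion Isles.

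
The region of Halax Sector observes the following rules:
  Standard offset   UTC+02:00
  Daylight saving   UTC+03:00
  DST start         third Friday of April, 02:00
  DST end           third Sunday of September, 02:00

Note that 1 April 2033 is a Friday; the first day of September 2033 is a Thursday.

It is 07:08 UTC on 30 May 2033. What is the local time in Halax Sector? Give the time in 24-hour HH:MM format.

1 April 2033 is a Friday, so the first Friday is April 1 and the third is April 15.
1 September 2033 is a Thursday, so the first Sunday is September 4 and the third is September 18.
At the standard offset (UTC+02:00), 07:08 UTC + 2h = 09:08 Halax Sector standard time.
Daylight saving runs 15 April – 18 September; the standard-time date in Halax Sector, 30 May 2033, is inside that window, so Halax Sector is at UTC+03:00.
07:08 UTC + 3h = 10:08 local.

10:08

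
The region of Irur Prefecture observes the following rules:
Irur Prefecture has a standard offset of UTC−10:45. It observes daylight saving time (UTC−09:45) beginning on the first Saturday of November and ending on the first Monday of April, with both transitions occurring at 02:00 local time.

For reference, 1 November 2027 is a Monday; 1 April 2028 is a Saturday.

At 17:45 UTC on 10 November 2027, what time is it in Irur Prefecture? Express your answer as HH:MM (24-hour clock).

08:00

1 November 2027 is a Monday, so the first Saturday is November 6.
1 April 2028 is a Saturday, so the first Monday is April 3.
At the standard offset (UTC−10:45), 17:45 UTC − 10h45m = 07:00 Irur Prefecture standard time.
The standard-time date in Irur Prefecture, 10 November 2027, falls between 6 November 2027 and 3 April 2028, so daylight saving is in effect and Irur Prefecture is at UTC−09:45.
17:45 UTC − 9h45m = 08:00 local.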